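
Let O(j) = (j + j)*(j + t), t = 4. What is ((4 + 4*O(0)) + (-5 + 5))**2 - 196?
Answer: -180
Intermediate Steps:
O(j) = 2*j*(4 + j) (O(j) = (j + j)*(j + 4) = (2*j)*(4 + j) = 2*j*(4 + j))
((4 + 4*O(0)) + (-5 + 5))**2 - 196 = ((4 + 4*(2*0*(4 + 0))) + (-5 + 5))**2 - 196 = ((4 + 4*(2*0*4)) + 0)**2 - 196 = ((4 + 4*0) + 0)**2 - 196 = ((4 + 0) + 0)**2 - 196 = (4 + 0)**2 - 196 = 4**2 - 196 = 16 - 196 = -180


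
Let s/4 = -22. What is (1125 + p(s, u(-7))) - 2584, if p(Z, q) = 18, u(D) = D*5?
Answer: -1441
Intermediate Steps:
s = -88 (s = 4*(-22) = -88)
u(D) = 5*D
(1125 + p(s, u(-7))) - 2584 = (1125 + 18) - 2584 = 1143 - 2584 = -1441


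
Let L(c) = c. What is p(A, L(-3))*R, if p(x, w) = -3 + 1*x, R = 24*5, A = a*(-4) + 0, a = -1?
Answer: 120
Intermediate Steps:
A = 4 (A = -1*(-4) + 0 = 4 + 0 = 4)
R = 120
p(x, w) = -3 + x
p(A, L(-3))*R = (-3 + 4)*120 = 1*120 = 120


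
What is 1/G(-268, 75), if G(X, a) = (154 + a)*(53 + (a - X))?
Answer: 1/90684 ≈ 1.1027e-5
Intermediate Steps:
G(X, a) = (154 + a)*(53 + a - X)
1/G(-268, 75) = 1/(8162 + 75² - 154*(-268) + 207*75 - 1*(-268)*75) = 1/(8162 + 5625 + 41272 + 15525 + 20100) = 1/90684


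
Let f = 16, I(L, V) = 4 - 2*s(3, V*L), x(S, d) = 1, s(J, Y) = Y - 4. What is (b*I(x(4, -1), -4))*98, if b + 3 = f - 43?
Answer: -58800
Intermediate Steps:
s(J, Y) = -4 + Y
I(L, V) = 12 - 2*L*V (I(L, V) = 4 - 2*(-4 + V*L) = 4 - 2*(-4 + L*V) = 4 + (8 - 2*L*V) = 12 - 2*L*V)
b = -30 (b = -3 + (16 - 43) = -3 - 27 = -30)
(b*I(x(4, -1), -4))*98 = -30*(12 - 2*1*(-4))*98 = -30*(12 + 8)*98 = -30*20*98 = -600*98 = -58800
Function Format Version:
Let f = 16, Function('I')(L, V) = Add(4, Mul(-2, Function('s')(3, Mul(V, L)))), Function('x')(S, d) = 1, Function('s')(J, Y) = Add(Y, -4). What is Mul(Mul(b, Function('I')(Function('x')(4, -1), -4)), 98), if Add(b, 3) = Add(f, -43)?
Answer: -58800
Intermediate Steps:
Function('s')(J, Y) = Add(-4, Y)
Function('I')(L, V) = Add(12, Mul(-2, L, V)) (Function('I')(L, V) = Add(4, Mul(-2, Add(-4, Mul(V, L)))) = Add(4, Mul(-2, Add(-4, Mul(L, V)))) = Add(4, Add(8, Mul(-2, L, V))) = Add(12, Mul(-2, L, V)))
b = -30 (b = Add(-3, Add(16, -43)) = Add(-3, -27) = -30)
Mul(Mul(b, Function('I')(Function('x')(4, -1), -4)), 98) = Mul(Mul(-30, Add(12, Mul(-2, 1, -4))), 98) = Mul(Mul(-30, Add(12, 8)), 98) = Mul(Mul(-30, 20), 98) = Mul(-600, 98) = -58800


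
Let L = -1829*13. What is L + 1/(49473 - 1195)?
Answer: -1147906005/48278 ≈ -23777.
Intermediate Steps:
L = -23777
L + 1/(49473 - 1195) = -23777 + 1/(49473 - 1195) = -23777 + 1/48278 = -1147906005/48278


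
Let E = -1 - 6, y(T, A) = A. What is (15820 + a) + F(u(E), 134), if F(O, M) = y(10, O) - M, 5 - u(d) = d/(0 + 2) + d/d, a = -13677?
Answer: 4033/2 ≈ 2016.5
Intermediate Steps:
E = -7
u(d) = 4 - d/2 (u(d) = 5 - (d/(0 + 2) + d/d) = 5 - (d/2 + 1) = 5 - (1 + d/2) = 5 + (-1 - d/2) = 4 - d/2)
F(O, M) = O - M
(15820 + a) + F(u(E), 134) = (15820 - 13677) + ((4 - ½*(-7)) - 1*134) = 2143 + ((4 + 7/2) - 134) = 2143 + (15/2 - 134) = 2143 - 253/2 = 4033/2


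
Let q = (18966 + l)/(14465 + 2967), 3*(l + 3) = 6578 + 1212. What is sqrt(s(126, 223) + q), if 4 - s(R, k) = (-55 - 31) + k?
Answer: I*sqrt(90088867986)/26148 ≈ 11.479*I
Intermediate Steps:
s(R, k) = 90 - k (s(R, k) = 4 - ((-55 - 31) + k) = 4 - (-86 + k) = 4 + (86 - k) = 90 - k)
l = 7781/3 (l = -3 + (6578 + 1212)/3 = -3 + (1/3)*7790 = -3 + 7790/3 = 7781/3 ≈ 2593.7)
q = 64679/52296 (q = (18966 + 7781/3)/(14465 + 2967) = (64679/3)/17432 = (64679/3)*(1/17432) = 64679/52296 ≈ 1.2368)
sqrt(s(126, 223) + q) = sqrt((90 - 1*223) + 64679/52296) = sqrt((90 - 223) + 64679/52296) = sqrt(-133 + 64679/52296) = sqrt(-6890689/52296) = I*sqrt(90088867986)/26148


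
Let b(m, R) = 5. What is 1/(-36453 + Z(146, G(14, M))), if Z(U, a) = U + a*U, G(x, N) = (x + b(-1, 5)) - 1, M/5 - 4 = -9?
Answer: -1/33679 ≈ -2.9692e-5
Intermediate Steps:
M = -25 (M = 20 + 5*(-9) = 20 - 45 = -25)
G(x, N) = 4 + x (G(x, N) = (x + 5) - 1 = (5 + x) - 1 = 4 + x)
Z(U, a) = U + U*a
1/(-36453 + Z(146, G(14, M))) = 1/(-36453 + 146*(1 + (4 + 14))) = 1/(-36453 + 146*(1 + 18)) = 1/(-36453 + 146*19) = 1/(-36453 + 2774) = 1/(-33679) = -1/33679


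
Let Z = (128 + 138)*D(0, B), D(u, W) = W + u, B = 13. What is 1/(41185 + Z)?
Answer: 1/44643 ≈ 2.2400e-5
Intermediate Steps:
Z = 3458 (Z = (128 + 138)*(13 + 0) = 266*13 = 3458)
1/(41185 + Z) = 1/(41185 + 3458) = 1/44643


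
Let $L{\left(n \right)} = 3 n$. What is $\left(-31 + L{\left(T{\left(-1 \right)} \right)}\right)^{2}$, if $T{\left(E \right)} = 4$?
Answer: $361$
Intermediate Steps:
$\left(-31 + L{\left(T{\left(-1 \right)} \right)}\right)^{2} = \left(-31 + 3 \cdot 4\right)^{2} = \left(-31 + 12\right)^{2} = \left(-19\right)^{2} = 361$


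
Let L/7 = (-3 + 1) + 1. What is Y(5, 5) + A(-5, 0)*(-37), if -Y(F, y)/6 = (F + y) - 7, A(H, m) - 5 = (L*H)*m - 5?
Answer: -18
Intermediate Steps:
L = -7 (L = 7*((-3 + 1) + 1) = 7*(-2 + 1) = 7*(-1) = -7)
A(H, m) = -7*H*m (A(H, m) = 5 + ((-7*H)*m - 5) = 5 + (-7*H*m - 5) = 5 + (-5 - 7*H*m) = -7*H*m)
Y(F, y) = 42 - 6*F - 6*y (Y(F, y) = -6*((F + y) - 7) = -6*(-7 + F + y) = 42 - 6*F - 6*y)
Y(5, 5) + A(-5, 0)*(-37) = (42 - 6*5 - 6*5) - 7*(-5)*0*(-37) = (42 - 30 - 30) + 0*(-37) = -18 + 0 = -18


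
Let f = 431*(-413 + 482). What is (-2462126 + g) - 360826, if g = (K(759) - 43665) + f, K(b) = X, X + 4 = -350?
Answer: -2837232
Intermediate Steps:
X = -354 (X = -4 - 350 = -354)
f = 29739 (f = 431*69 = 29739)
K(b) = -354
g = -14280 (g = (-354 - 43665) + 29739 = -44019 + 29739 = -14280)
(-2462126 + g) - 360826 = (-2462126 - 14280) - 360826 = -2476406 - 360826 = -2837232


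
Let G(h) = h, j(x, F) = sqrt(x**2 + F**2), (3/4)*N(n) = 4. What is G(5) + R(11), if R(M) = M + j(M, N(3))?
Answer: 16 + sqrt(1345)/3 ≈ 28.225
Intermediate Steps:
N(n) = 16/3 (N(n) = (4/3)*4 = 16/3)
j(x, F) = sqrt(F**2 + x**2)
R(M) = M + sqrt(256/9 + M**2) (R(M) = M + sqrt((16/3)**2 + M**2) = M + sqrt(256/9 + M**2))
G(5) + R(11) = 5 + (11 + sqrt(256 + 9*11**2)/3) = 5 + (11 + sqrt(256 + 9*121)/3) = 5 + (11 + sqrt(256 + 1089)/3) = 5 + (11 + sqrt(1345)/3) = 16 + sqrt(1345)/3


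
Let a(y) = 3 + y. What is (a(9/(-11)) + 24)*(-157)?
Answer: -45216/11 ≈ -4110.5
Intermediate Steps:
(a(9/(-11)) + 24)*(-157) = ((3 + 9/(-11)) + 24)*(-157) = ((3 + 9*(-1/11)) + 24)*(-157) = ((3 - 9/11) + 24)*(-157) = (24/11 + 24)*(-157) = (288/11)*(-157) = -45216/11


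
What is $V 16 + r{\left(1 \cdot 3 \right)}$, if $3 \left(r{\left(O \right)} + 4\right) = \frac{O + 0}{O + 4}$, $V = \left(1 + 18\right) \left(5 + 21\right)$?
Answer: $\frac{55301}{7} \approx 7900.1$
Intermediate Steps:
$V = 494$ ($V = 19 \cdot 26 = 494$)
$r{\left(O \right)} = -4 + \frac{O}{3 \left(4 + O\right)}$ ($r{\left(O \right)} = -4 + \frac{\left(O + 0\right) \frac{1}{O + 4}}{3} = -4 + \frac{O \frac{1}{4 + O}}{3} = -4 + \frac{O}{3 \left(4 + O\right)}$)
$V 16 + r{\left(1 \cdot 3 \right)} = 494 \cdot 16 + \frac{-48 - 11 \cdot 1 \cdot 3}{3 \left(4 + 1 \cdot 3\right)} = 7904 + \frac{-48 - 33}{3 \left(4 + 3\right)} = 7904 + \frac{-48 - 33}{3 \cdot 7} = 7904 + \frac{1}{3} \cdot \frac{1}{7} \left(-81\right) = 7904 - \frac{27}{7} = \frac{55301}{7}$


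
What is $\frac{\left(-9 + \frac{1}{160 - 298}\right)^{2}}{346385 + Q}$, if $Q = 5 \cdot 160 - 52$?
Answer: $\frac{1545049}{6610800852} \approx 0.00023372$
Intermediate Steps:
$Q = 748$ ($Q = 800 - 52 = 748$)
$\frac{\left(-9 + \frac{1}{160 - 298}\right)^{2}}{346385 + Q} = \frac{\left(-9 + \frac{1}{160 - 298}\right)^{2}}{346385 + 748} = \frac{\left(-9 + \frac{1}{-138}\right)^{2}}{347133} = \left(-9 - \frac{1}{138}\right)^{2} \cdot \frac{1}{347133} = \left(- \frac{1243}{138}\right)^{2} \cdot \frac{1}{347133} = \frac{1545049}{19044} \cdot \frac{1}{347133} = \frac{1545049}{6610800852}$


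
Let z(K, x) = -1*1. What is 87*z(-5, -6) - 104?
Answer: -191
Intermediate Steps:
z(K, x) = -1
87*z(-5, -6) - 104 = 87*(-1) - 104 = -87 - 104 = -191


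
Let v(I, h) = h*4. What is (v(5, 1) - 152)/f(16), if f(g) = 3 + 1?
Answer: -37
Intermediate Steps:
v(I, h) = 4*h
f(g) = 4
(v(5, 1) - 152)/f(16) = (4*1 - 152)/4 = (4 - 152)*(¼) = -148*¼ = -37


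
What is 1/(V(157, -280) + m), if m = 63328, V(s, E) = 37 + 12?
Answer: 1/63377 ≈ 1.5779e-5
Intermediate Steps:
V(s, E) = 49
1/(V(157, -280) + m) = 1/(49 + 63328) = 1/63377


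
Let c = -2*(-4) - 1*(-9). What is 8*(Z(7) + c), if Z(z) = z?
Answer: 192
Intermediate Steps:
c = 17 (c = 8 + 9 = 17)
8*(Z(7) + c) = 8*(7 + 17) = 8*24 = 192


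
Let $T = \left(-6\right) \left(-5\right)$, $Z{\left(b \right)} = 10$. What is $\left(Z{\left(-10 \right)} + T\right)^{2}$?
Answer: $1600$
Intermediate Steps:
$T = 30$
$\left(Z{\left(-10 \right)} + T\right)^{2} = \left(10 + 30\right)^{2} = 40^{2} = 1600$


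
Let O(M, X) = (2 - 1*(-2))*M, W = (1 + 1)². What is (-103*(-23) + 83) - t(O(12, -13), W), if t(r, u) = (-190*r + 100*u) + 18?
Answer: 11154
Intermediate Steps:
W = 4 (W = 2² = 4)
O(M, X) = 4*M (O(M, X) = (2 + 2)*M = 4*M)
t(r, u) = 18 - 190*r + 100*u
(-103*(-23) + 83) - t(O(12, -13), W) = (-103*(-23) + 83) - (18 - 760*12 + 100*4) = (2369 + 83) - (18 - 190*48 + 400) = 2452 - (18 - 9120 + 400) = 2452 - 1*(-8702) = 2452 + 8702 = 11154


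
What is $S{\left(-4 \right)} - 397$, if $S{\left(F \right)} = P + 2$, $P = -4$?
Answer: $-399$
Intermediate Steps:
$S{\left(F \right)} = -2$ ($S{\left(F \right)} = -4 + 2 = -2$)
$S{\left(-4 \right)} - 397 = -2 - 397 = -399$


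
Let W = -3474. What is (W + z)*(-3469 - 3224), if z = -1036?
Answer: 30185430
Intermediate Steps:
(W + z)*(-3469 - 3224) = (-3474 - 1036)*(-3469 - 3224) = -4510*(-6693) = 30185430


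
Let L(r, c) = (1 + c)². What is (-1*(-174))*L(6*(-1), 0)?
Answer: 174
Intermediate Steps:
(-1*(-174))*L(6*(-1), 0) = (-1*(-174))*(1 + 0)² = 174*1² = 174*1 = 174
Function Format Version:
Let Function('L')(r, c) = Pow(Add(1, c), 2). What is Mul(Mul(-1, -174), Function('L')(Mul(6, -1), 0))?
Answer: 174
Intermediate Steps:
Mul(Mul(-1, -174), Function('L')(Mul(6, -1), 0)) = Mul(Mul(-1, -174), Pow(Add(1, 0), 2)) = Mul(174, Pow(1, 2)) = Mul(174, 1) = 174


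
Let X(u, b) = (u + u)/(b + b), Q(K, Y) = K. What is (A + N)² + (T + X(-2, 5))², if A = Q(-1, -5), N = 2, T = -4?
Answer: 509/25 ≈ 20.360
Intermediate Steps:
X(u, b) = u/b (X(u, b) = (2*u)/((2*b)) = (2*u)*(1/(2*b)) = u/b)
A = -1
(A + N)² + (T + X(-2, 5))² = (-1 + 2)² + (-4 - 2/5)² = 1² + (-4 - 2*⅕)² = 1 + (-4 - ⅖)² = 1 + (-22/5)² = 1 + 484/25 = 509/25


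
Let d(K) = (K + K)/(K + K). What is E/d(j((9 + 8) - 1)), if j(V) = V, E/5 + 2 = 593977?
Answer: 2969875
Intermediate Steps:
E = 2969875 (E = -10 + 5*593977 = -10 + 2969885 = 2969875)
d(K) = 1 (d(K) = (2*K)/((2*K)) = (2*K)*(1/(2*K)) = 1)
E/d(j((9 + 8) - 1)) = 2969875/1 = 2969875*1 = 2969875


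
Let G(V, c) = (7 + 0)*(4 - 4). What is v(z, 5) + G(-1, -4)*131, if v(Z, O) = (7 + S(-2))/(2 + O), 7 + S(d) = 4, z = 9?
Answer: 4/7 ≈ 0.57143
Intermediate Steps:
S(d) = -3 (S(d) = -7 + 4 = -3)
G(V, c) = 0 (G(V, c) = 7*0 = 0)
v(Z, O) = 4/(2 + O) (v(Z, O) = (7 - 3)/(2 + O) = 4/(2 + O))
v(z, 5) + G(-1, -4)*131 = 4/(2 + 5) + 0*131 = 4/7 + 0 = 4/7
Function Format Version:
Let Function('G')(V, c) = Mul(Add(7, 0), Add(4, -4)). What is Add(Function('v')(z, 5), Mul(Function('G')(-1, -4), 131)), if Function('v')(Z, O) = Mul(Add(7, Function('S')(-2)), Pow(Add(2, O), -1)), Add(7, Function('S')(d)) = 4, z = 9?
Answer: Rational(4, 7) ≈ 0.57143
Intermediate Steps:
Function('S')(d) = -3 (Function('S')(d) = Add(-7, 4) = -3)
Function('G')(V, c) = 0 (Function('G')(V, c) = Mul(7, 0) = 0)
Function('v')(Z, O) = Mul(4, Pow(Add(2, O), -1)) (Function('v')(Z, O) = Mul(Add(7, -3), Pow(Add(2, O), -1)) = Mul(4, Pow(Add(2, O), -1)))
Add(Function('v')(z, 5), Mul(Function('G')(-1, -4), 131)) = Add(Mul(4, Pow(Add(2, 5), -1)), Mul(0, 131)) = Add(Mul(4, Pow(7, -1)), 0) = Add(Mul(4, Rational(1, 7)), 0) = Add(Rational(4, 7), 0) = Rational(4, 7)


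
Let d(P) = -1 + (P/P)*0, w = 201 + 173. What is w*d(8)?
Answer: -374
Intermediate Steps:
w = 374
d(P) = -1 (d(P) = -1 + 1*0 = -1 + 0 = -1)
w*d(8) = 374*(-1) = -374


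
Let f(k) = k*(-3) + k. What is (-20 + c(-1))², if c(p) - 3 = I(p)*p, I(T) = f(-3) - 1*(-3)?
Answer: 676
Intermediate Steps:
f(k) = -2*k (f(k) = -3*k + k = -2*k)
I(T) = 9 (I(T) = -2*(-3) - 1*(-3) = 6 + 3 = 9)
c(p) = 3 + 9*p
(-20 + c(-1))² = (-20 + (3 + 9*(-1)))² = (-20 + (3 - 9))² = (-20 - 6)² = (-26)² = 676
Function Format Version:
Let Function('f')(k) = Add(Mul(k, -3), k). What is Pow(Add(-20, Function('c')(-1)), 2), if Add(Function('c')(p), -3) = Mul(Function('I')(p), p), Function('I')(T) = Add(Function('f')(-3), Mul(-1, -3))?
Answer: 676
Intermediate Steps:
Function('f')(k) = Mul(-2, k) (Function('f')(k) = Add(Mul(-3, k), k) = Mul(-2, k))
Function('I')(T) = 9 (Function('I')(T) = Add(Mul(-2, -3), Mul(-1, -3)) = Add(6, 3) = 9)
Function('c')(p) = Add(3, Mul(9, p))
Pow(Add(-20, Function('c')(-1)), 2) = Pow(Add(-20, Add(3, Mul(9, -1))), 2) = Pow(Add(-20, Add(3, -9)), 2) = Pow(Add(-20, -6), 2) = Pow(-26, 2) = 676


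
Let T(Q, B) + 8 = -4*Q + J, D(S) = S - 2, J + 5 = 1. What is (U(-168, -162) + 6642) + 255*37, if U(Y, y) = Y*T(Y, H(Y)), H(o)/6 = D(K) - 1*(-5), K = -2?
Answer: -94803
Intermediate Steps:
J = -4 (J = -5 + 1 = -4)
D(S) = -2 + S
H(o) = 6 (H(o) = 6*((-2 - 2) - 1*(-5)) = 6*(-4 + 5) = 6*1 = 6)
T(Q, B) = -12 - 4*Q (T(Q, B) = -8 + (-4*Q - 4) = -8 + (-4 - 4*Q) = -12 - 4*Q)
U(Y, y) = Y*(-12 - 4*Y)
(U(-168, -162) + 6642) + 255*37 = (-4*(-168)*(3 - 168) + 6642) + 255*37 = (-4*(-168)*(-165) + 6642) + 9435 = (-110880 + 6642) + 9435 = -104238 + 9435 = -94803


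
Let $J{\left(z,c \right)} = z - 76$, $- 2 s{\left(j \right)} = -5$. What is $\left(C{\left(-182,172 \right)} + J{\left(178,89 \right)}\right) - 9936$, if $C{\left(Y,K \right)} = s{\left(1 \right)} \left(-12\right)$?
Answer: $-9864$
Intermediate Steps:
$s{\left(j \right)} = \frac{5}{2}$ ($s{\left(j \right)} = \left(- \frac{1}{2}\right) \left(-5\right) = \frac{5}{2}$)
$J{\left(z,c \right)} = -76 + z$
$C{\left(Y,K \right)} = -30$ ($C{\left(Y,K \right)} = \frac{5}{2} \left(-12\right) = -30$)
$\left(C{\left(-182,172 \right)} + J{\left(178,89 \right)}\right) - 9936 = \left(-30 + \left(-76 + 178\right)\right) - 9936 = \left(-30 + 102\right) - 9936 = 72 - 9936 = -9864$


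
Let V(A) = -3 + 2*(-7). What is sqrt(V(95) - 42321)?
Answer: I*sqrt(42338) ≈ 205.76*I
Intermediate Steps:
V(A) = -17 (V(A) = -3 - 14 = -17)
sqrt(V(95) - 42321) = sqrt(-17 - 42321) = sqrt(-42338) = I*sqrt(42338)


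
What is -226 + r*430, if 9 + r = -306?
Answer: -135676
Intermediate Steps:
r = -315 (r = -9 - 306 = -315)
-226 + r*430 = -226 - 315*430 = -226 - 135450 = -135676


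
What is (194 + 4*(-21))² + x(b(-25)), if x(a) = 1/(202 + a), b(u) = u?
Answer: 2141701/177 ≈ 12100.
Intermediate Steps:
(194 + 4*(-21))² + x(b(-25)) = (194 + 4*(-21))² + 1/(202 - 25) = (194 - 84)² + 1/177 = 110² + 1/177 = 12100 + 1/177 = 2141701/177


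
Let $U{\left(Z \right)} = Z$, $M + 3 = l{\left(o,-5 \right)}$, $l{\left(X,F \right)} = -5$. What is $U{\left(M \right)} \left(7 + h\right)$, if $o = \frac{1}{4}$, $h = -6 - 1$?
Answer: $0$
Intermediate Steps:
$h = -7$
$o = \frac{1}{4} \approx 0.25$
$M = -8$ ($M = -3 - 5 = -8$)
$U{\left(M \right)} \left(7 + h\right) = - 8 \left(7 - 7\right) = \left(-8\right) 0 = 0$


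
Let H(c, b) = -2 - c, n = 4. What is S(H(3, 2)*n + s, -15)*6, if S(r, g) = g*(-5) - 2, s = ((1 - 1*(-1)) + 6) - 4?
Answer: 438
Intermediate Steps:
s = 4 (s = ((1 + 1) + 6) - 4 = (2 + 6) - 4 = 8 - 4 = 4)
S(r, g) = -2 - 5*g (S(r, g) = -5*g - 2 = -2 - 5*g)
S(H(3, 2)*n + s, -15)*6 = (-2 - 5*(-15))*6 = (-2 + 75)*6 = 73*6 = 438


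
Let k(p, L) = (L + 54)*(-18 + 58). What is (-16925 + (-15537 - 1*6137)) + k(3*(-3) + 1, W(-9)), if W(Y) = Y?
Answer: -36799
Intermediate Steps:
k(p, L) = 2160 + 40*L (k(p, L) = (54 + L)*40 = 2160 + 40*L)
(-16925 + (-15537 - 1*6137)) + k(3*(-3) + 1, W(-9)) = (-16925 + (-15537 - 1*6137)) + (2160 + 40*(-9)) = (-16925 + (-15537 - 6137)) + (2160 - 360) = (-16925 - 21674) + 1800 = -38599 + 1800 = -36799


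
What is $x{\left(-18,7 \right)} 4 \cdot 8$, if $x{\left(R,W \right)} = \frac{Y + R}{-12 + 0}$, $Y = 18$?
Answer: $0$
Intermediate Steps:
$x{\left(R,W \right)} = - \frac{3}{2} - \frac{R}{12}$ ($x{\left(R,W \right)} = \frac{18 + R}{-12 + 0} = \frac{18 + R}{-12} = \left(18 + R\right) \left(- \frac{1}{12}\right) = - \frac{3}{2} - \frac{R}{12}$)
$x{\left(-18,7 \right)} 4 \cdot 8 = \left(- \frac{3}{2} - - \frac{3}{2}\right) 4 \cdot 8 = \left(- \frac{3}{2} + \frac{3}{2}\right) 32 = 0 \cdot 32 = 0$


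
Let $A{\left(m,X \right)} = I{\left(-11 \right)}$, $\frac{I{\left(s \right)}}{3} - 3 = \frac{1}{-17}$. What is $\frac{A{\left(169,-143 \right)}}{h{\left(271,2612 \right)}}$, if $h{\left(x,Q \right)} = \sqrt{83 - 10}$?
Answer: $\frac{150 \sqrt{73}}{1241} \approx 1.0327$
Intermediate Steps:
$I{\left(s \right)} = \frac{150}{17}$ ($I{\left(s \right)} = 9 + \frac{3}{-17} = 9 + 3 \left(- \frac{1}{17}\right) = 9 - \frac{3}{17} = \frac{150}{17}$)
$A{\left(m,X \right)} = \frac{150}{17}$
$h{\left(x,Q \right)} = \sqrt{73}$
$\frac{A{\left(169,-143 \right)}}{h{\left(271,2612 \right)}} = \frac{150}{17 \sqrt{73}} = \frac{150 \frac{\sqrt{73}}{73}}{17} = \frac{150 \sqrt{73}}{1241}$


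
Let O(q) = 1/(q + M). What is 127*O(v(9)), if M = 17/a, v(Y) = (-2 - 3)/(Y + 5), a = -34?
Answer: -889/6 ≈ -148.17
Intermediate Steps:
v(Y) = -5/(5 + Y)
M = -1/2 (M = 17/(-34) = 17*(-1/34) = -1/2 ≈ -0.50000)
O(q) = 1/(-1/2 + q) (O(q) = 1/(q - 1/2) = 1/(-1/2 + q))
127*O(v(9)) = 127*(2/(-1 + 2*(-5/(5 + 9)))) = 127*(2/(-1 + 2*(-5/14))) = 127*(2/(-1 - 5/7)) = 127*(2/(-12/7)) = 127*(2*(-7/12)) = 127*(-7/6) = -889/6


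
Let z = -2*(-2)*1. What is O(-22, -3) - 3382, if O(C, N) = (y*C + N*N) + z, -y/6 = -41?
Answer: -8781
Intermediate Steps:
y = 246 (y = -6*(-41) = 246)
z = 4 (z = 4*1 = 4)
O(C, N) = 4 + N² + 246*C (O(C, N) = (246*C + N*N) + 4 = (246*C + N²) + 4 = (N² + 246*C) + 4 = 4 + N² + 246*C)
O(-22, -3) - 3382 = (4 + (-3)² + 246*(-22)) - 3382 = (4 + 9 - 5412) - 3382 = -5399 - 3382 = -8781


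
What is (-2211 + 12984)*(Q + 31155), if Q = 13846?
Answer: 484795773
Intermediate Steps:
(-2211 + 12984)*(Q + 31155) = (-2211 + 12984)*(13846 + 31155) = 10773*45001 = 484795773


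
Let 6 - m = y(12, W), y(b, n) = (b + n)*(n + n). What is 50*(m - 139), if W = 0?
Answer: -6650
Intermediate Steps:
y(b, n) = 2*n*(b + n) (y(b, n) = (b + n)*(2*n) = 2*n*(b + n))
m = 6 (m = 6 - 2*0*(12 + 0) = 6 - 2*0*12 = 6 - 1*0 = 6 + 0 = 6)
50*(m - 139) = 50*(6 - 139) = 50*(-133) = -6650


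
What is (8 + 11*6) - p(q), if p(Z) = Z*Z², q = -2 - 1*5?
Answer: 417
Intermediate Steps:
q = -7 (q = -2 - 5 = -7)
p(Z) = Z³
(8 + 11*6) - p(q) = (8 + 11*6) - 1*(-7)³ = (8 + 66) - 1*(-343) = 74 + 343 = 417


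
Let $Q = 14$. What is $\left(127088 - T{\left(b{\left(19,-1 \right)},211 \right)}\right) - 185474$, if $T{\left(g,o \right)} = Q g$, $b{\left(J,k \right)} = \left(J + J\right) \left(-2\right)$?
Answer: $-57322$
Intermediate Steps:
$b{\left(J,k \right)} = - 4 J$ ($b{\left(J,k \right)} = 2 J \left(-2\right) = - 4 J$)
$T{\left(g,o \right)} = 14 g$
$\left(127088 - T{\left(b{\left(19,-1 \right)},211 \right)}\right) - 185474 = \left(127088 - 14 \left(\left(-4\right) 19\right)\right) - 185474 = \left(127088 - 14 \left(-76\right)\right) - 185474 = \left(127088 - -1064\right) - 185474 = \left(127088 + 1064\right) - 185474 = 128152 - 185474 = -57322$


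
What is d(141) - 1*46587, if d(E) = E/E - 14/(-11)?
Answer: -512432/11 ≈ -46585.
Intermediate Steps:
d(E) = 25/11 (d(E) = 1 - 14*(-1/11) = 1 + 14/11 = 25/11)
d(141) - 1*46587 = 25/11 - 1*46587 = 25/11 - 46587 = -512432/11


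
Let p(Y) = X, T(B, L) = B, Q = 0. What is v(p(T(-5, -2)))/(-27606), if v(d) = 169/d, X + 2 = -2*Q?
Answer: 169/55212 ≈ 0.0030609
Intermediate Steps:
X = -2 (X = -2 - 2*0 = -2 + 0 = -2)
p(Y) = -2
v(p(T(-5, -2)))/(-27606) = (169/(-2))/(-27606) = (169*(-1/2))*(-1/27606) = -169/2*(-1/27606) = 169/55212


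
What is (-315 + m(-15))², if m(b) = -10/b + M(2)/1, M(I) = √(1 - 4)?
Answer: 889222/9 - 1886*I*√3/3 ≈ 98803.0 - 1088.9*I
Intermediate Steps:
M(I) = I*√3 (M(I) = √(-3) = I*√3)
m(b) = -10/b + I*√3 (m(b) = -10/b + (I*√3)/1 = -10/b + (I*√3)*1 = -10/b + I*√3)
(-315 + m(-15))² = (-315 + (-10/(-15) + I*√3))² = (-315 + (-10*(-1/15) + I*√3))² = (-315 + (⅔ + I*√3))² = (-943/3 + I*√3)²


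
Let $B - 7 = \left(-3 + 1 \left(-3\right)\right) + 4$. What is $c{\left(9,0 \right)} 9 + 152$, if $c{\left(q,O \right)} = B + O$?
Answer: $197$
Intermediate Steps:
$B = 5$ ($B = 7 + \left(\left(-3 + 1 \left(-3\right)\right) + 4\right) = 7 + \left(\left(-3 - 3\right) + 4\right) = 7 + \left(-6 + 4\right) = 7 - 2 = 5$)
$c{\left(q,O \right)} = 5 + O$
$c{\left(9,0 \right)} 9 + 152 = \left(5 + 0\right) 9 + 152 = 5 \cdot 9 + 152 = 45 + 152 = 197$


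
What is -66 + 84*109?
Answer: 9090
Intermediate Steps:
-66 + 84*109 = -66 + 9156 = 9090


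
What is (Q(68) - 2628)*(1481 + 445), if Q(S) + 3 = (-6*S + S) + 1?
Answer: -5720220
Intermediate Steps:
Q(S) = -2 - 5*S (Q(S) = -3 + ((-6*S + S) + 1) = -3 + (-5*S + 1) = -3 + (1 - 5*S) = -2 - 5*S)
(Q(68) - 2628)*(1481 + 445) = ((-2 - 5*68) - 2628)*(1481 + 445) = ((-2 - 340) - 2628)*1926 = (-342 - 2628)*1926 = -2970*1926 = -5720220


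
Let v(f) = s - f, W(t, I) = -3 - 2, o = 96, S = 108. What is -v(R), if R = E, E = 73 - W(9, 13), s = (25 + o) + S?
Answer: -151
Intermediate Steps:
W(t, I) = -5
s = 229 (s = (25 + 96) + 108 = 121 + 108 = 229)
E = 78 (E = 73 - 1*(-5) = 73 + 5 = 78)
R = 78
v(f) = 229 - f
-v(R) = -(229 - 1*78) = -(229 - 78) = -1*151 = -151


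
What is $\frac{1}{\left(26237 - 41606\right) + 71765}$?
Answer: $\frac{1}{56396} \approx 1.7732 \cdot 10^{-5}$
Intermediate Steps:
$\frac{1}{\left(26237 - 41606\right) + 71765} = \frac{1}{-15369 + 71765} = \frac{1}{56396}$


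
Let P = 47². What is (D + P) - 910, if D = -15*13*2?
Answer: 909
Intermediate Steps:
D = -390 (D = -195*2 = -390)
P = 2209
(D + P) - 910 = (-390 + 2209) - 910 = 1819 - 910 = 909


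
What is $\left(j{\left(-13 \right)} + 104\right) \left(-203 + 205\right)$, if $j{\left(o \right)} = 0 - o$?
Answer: $234$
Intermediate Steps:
$j{\left(o \right)} = - o$
$\left(j{\left(-13 \right)} + 104\right) \left(-203 + 205\right) = \left(\left(-1\right) \left(-13\right) + 104\right) \left(-203 + 205\right) = \left(13 + 104\right) 2 = 117 \cdot 2 = 234$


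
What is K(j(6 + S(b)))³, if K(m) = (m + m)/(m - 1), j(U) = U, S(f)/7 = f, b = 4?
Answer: 314432/35937 ≈ 8.7495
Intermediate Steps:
S(f) = 7*f
K(m) = 2*m/(-1 + m) (K(m) = (2*m)/(-1 + m) = 2*m/(-1 + m))
K(j(6 + S(b)))³ = (2*(6 + 7*4)/(-1 + (6 + 7*4)))³ = (2*(6 + 28)/(-1 + (6 + 28)))³ = (2*34/(-1 + 34))³ = (2*34/33)³ = (2*34*(1/33))³ = (68/33)³ = 314432/35937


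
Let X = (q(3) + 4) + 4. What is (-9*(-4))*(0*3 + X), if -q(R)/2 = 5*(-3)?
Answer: 1368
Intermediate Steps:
q(R) = 30 (q(R) = -10*(-3) = -2*(-15) = 30)
X = 38 (X = (30 + 4) + 4 = 34 + 4 = 38)
(-9*(-4))*(0*3 + X) = (-9*(-4))*(0*3 + 38) = 36*(0 + 38) = 36*38 = 1368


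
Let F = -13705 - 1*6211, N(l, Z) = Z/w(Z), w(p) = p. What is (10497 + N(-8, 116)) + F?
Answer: -9418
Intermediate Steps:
N(l, Z) = 1 (N(l, Z) = Z/Z = 1)
F = -19916 (F = -13705 - 6211 = -19916)
(10497 + N(-8, 116)) + F = (10497 + 1) - 19916 = 10498 - 19916 = -9418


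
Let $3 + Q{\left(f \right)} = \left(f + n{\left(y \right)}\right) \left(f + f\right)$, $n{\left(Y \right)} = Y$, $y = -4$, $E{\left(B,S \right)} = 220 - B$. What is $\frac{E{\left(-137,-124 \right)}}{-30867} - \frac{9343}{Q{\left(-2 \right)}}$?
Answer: $- \frac{96132626}{216069} \approx -444.92$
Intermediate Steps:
$Q{\left(f \right)} = -3 + 2 f \left(-4 + f\right)$ ($Q{\left(f \right)} = -3 + \left(f - 4\right) \left(f + f\right) = -3 + \left(-4 + f\right) 2 f = -3 + 2 f \left(-4 + f\right)$)
$\frac{E{\left(-137,-124 \right)}}{-30867} - \frac{9343}{Q{\left(-2 \right)}} = \frac{220 - -137}{-30867} - \frac{9343}{-3 - -16 + 2 \left(-2\right)^{2}} = \left(220 + 137\right) \left(- \frac{1}{30867}\right) - \frac{9343}{-3 + 16 + 2 \cdot 4} = 357 \left(- \frac{1}{30867}\right) - \frac{9343}{-3 + 16 + 8} = - \frac{119}{10289} - \frac{9343}{21} = - \frac{96132626}{216069}$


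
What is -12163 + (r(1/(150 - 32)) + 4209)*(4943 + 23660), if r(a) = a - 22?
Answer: 14130363167/118 ≈ 1.1975e+8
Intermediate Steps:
r(a) = -22 + a
-12163 + (r(1/(150 - 32)) + 4209)*(4943 + 23660) = -12163 + ((-22 + 1/(150 - 32)) + 4209)*(4943 + 23660) = -12163 + ((-22 + 1/118) + 4209)*28603 = -12163 + (-2595/118 + 4209)*28603 = -12163 + (494067/118)*28603 = -12163 + 14131798401/118 = 14130363167/118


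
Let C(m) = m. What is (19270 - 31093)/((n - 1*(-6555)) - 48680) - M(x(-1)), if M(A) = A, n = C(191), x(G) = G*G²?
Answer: 17919/13978 ≈ 1.2819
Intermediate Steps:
x(G) = G³
n = 191
(19270 - 31093)/((n - 1*(-6555)) - 48680) - M(x(-1)) = (19270 - 31093)/((191 - 1*(-6555)) - 48680) - 1*(-1)³ = -11823/((191 + 6555) - 48680) - 1*(-1) = -11823/(6746 - 48680) + 1 = -11823/(-41934) + 1 = -11823*(-1/41934) + 1 = 3941/13978 + 1 = 17919/13978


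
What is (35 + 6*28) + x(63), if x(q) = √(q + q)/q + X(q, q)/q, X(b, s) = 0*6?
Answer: 203 + √14/21 ≈ 203.18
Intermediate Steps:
X(b, s) = 0
x(q) = √2/√q (x(q) = √(q + q)/q + 0/q = √(2*q)/q + 0 = (√2*√q)/q + 0 = √2/√q + 0 = √2/√q)
(35 + 6*28) + x(63) = (35 + 6*28) + √2/√63 = (35 + 168) + √2*(√7/21) = 203 + √14/21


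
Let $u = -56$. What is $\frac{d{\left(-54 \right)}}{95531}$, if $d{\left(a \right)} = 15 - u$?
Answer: $\frac{71}{95531} \approx 0.00074321$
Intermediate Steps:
$d{\left(a \right)} = 71$ ($d{\left(a \right)} = 15 - -56 = 15 + 56 = 71$)
$\frac{d{\left(-54 \right)}}{95531} = \frac{71}{95531}$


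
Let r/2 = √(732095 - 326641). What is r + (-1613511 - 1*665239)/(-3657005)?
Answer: 455750/731401 + 2*√405454 ≈ 1274.1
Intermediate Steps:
r = 2*√405454 (r = 2*√(732095 - 326641) = 2*√405454 ≈ 1273.5)
r + (-1613511 - 1*665239)/(-3657005) = 2*√405454 + (-1613511 - 1*665239)/(-3657005) = 2*√405454 + (-1613511 - 665239)*(-1/3657005) = 2*√405454 - 2278750*(-1/3657005) = 2*√405454 + 455750/731401 = 455750/731401 + 2*√405454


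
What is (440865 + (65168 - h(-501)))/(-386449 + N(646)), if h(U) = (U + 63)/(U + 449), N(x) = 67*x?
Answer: -13156639/8922342 ≈ -1.4746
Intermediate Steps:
h(U) = (63 + U)/(449 + U)
(440865 + (65168 - h(-501)))/(-386449 + N(646)) = (440865 + (65168 - (63 - 501)/(449 - 501)))/(-386449 + 67*646) = (440865 + (65168 - (-438)/(-52)))/(-386449 + 43282) = (440865 + (65168 - (-1)*(-438)/52))/(-343167) = (440865 + (65168 - 1*219/26))*(-1/343167) = (440865 + (65168 - 219/26))*(-1/343167) = (440865 + 1694149/26)*(-1/343167) = (13156639/26)*(-1/343167) = -13156639/8922342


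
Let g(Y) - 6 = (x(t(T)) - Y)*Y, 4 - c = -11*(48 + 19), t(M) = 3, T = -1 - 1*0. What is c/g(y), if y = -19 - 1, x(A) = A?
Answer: -741/454 ≈ -1.6322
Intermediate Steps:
T = -1 (T = -1 + 0 = -1)
c = 741 (c = 4 - (-11)*(48 + 19) = 4 - (-11)*67 = 4 - 1*(-737) = 4 + 737 = 741)
y = -20
g(Y) = 6 + Y*(3 - Y) (g(Y) = 6 + (3 - Y)*Y = 6 + Y*(3 - Y))
c/g(y) = 741/(6 - 1*(-20)² + 3*(-20)) = 741/(6 - 1*400 - 60) = 741/(6 - 400 - 60) = 741/(-454) = 741*(-1/454) = -741/454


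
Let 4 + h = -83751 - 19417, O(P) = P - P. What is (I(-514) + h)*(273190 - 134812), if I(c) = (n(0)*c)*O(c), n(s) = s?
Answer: -14276735016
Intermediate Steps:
O(P) = 0
I(c) = 0 (I(c) = (0*c)*0 = 0*0 = 0)
h = -103172 (h = -4 + (-83751 - 19417) = -4 - 103168 = -103172)
(I(-514) + h)*(273190 - 134812) = (0 - 103172)*(273190 - 134812) = -103172*138378 = -14276735016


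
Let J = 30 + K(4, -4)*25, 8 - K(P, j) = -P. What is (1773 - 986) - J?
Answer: 457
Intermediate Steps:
K(P, j) = 8 + P (K(P, j) = 8 - (-1)*P = 8 + P)
J = 330 (J = 30 + (8 + 4)*25 = 30 + 12*25 = 30 + 300 = 330)
(1773 - 986) - J = (1773 - 986) - 1*330 = 787 - 330 = 457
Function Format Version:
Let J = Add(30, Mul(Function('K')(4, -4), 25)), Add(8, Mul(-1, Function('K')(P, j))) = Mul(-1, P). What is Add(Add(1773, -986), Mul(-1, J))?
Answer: 457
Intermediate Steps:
Function('K')(P, j) = Add(8, P) (Function('K')(P, j) = Add(8, Mul(-1, Mul(-1, P))) = Add(8, P))
J = 330 (J = Add(30, Mul(Add(8, 4), 25)) = Add(30, Mul(12, 25)) = Add(30, 300) = 330)
Add(Add(1773, -986), Mul(-1, J)) = Add(Add(1773, -986), Mul(-1, 330)) = Add(787, -330) = 457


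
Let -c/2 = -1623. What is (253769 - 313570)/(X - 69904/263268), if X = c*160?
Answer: -3935922417/34182699644 ≈ -0.11514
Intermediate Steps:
c = 3246 (c = -2*(-1623) = 3246)
X = 519360 (X = 3246*160 = 519360)
(253769 - 313570)/(X - 69904/263268) = (253769 - 313570)/(519360 - 69904/263268) = -59801/(519360 - 69904*1/263268) = -59801/(519360 - 17476/65817) = -59801/34182699644/65817 = -59801*65817/34182699644 = -3935922417/34182699644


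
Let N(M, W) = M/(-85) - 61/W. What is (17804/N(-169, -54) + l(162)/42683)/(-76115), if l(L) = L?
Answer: -3488072444262/46493813575495 ≈ -0.075022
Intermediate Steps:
N(M, W) = -61/W - M/85 (N(M, W) = M*(-1/85) - 61/W = -M/85 - 61/W = -61/W - M/85)
(17804/N(-169, -54) + l(162)/42683)/(-76115) = (17804/(-61/(-54) - 1/85*(-169)) + 162/42683)/(-76115) = (17804/(-61*(-1/54) + 169/85) + 162*(1/42683))*(-1/76115) = (17804/(61/54 + 169/85) + 162/42683)*(-1/76115) = (17804/(14311/4590) + 162/42683)*(-1/76115) = (17804*(4590/14311) + 162/42683)*(-1/76115) = (81720360/14311 + 162/42683)*(-1/76115) = (3488072444262/610836413)*(-1/76115) = -3488072444262/46493813575495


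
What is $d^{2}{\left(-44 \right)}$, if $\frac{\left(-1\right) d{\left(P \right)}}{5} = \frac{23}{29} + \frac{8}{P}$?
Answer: $\frac{950625}{101761} \approx 9.3417$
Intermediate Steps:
$d{\left(P \right)} = - \frac{115}{29} - \frac{40}{P}$ ($d{\left(P \right)} = - 5 \left(\frac{23}{29} + \frac{8}{P}\right) = - \frac{115}{29} - \frac{40}{P}$)
$d^{2}{\left(-44 \right)} = \left(- \frac{115}{29} - \frac{40}{-44}\right)^{2} = \left(- \frac{115}{29} - - \frac{10}{11}\right)^{2} = \left(- \frac{115}{29} + \frac{10}{11}\right)^{2} = \left(- \frac{975}{319}\right)^{2} = \frac{950625}{101761}$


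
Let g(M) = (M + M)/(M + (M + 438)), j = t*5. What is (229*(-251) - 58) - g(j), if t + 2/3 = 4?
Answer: -40678709/707 ≈ -57537.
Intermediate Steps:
t = 10/3 (t = -2/3 + 4 = 10/3 ≈ 3.3333)
j = 50/3 (j = (10/3)*5 = 50/3 ≈ 16.667)
g(M) = 2*M/(438 + 2*M) (g(M) = (2*M)/(M + (438 + M)) = (2*M)/(438 + 2*M) = 2*M/(438 + 2*M))
(229*(-251) - 58) - g(j) = (229*(-251) - 58) - 50/(3*(219 + 50/3)) = (-57479 - 58) - 50/(3*707/3) = -57537 - 50*3/(3*707) = -57537 - 1*50/707 = -57537 - 50/707 = -40678709/707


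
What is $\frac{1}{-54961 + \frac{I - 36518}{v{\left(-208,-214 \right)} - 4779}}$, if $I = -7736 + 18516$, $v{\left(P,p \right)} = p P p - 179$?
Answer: $- \frac{4765263}{261903606874} \approx -1.8195 \cdot 10^{-5}$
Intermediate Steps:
$v{\left(P,p \right)} = -179 + P p^{2}$ ($v{\left(P,p \right)} = P p p - 179 = P p^{2} - 179 = -179 + P p^{2}$)
$I = 10780$
$\frac{1}{-54961 + \frac{I - 36518}{v{\left(-208,-214 \right)} - 4779}} = \frac{1}{-54961 + \frac{10780 - 36518}{\left(-179 - 208 \left(-214\right)^{2}\right) - 4779}} = \frac{1}{-54961 - \frac{25738}{\left(-179 - 9525568\right) - 4779}} = \frac{1}{-54961 - \frac{25738}{-9525747 - 4779}} = \frac{1}{-54961 - \frac{25738}{-9530526}} = \frac{1}{-54961 - - \frac{12869}{4765263}} = \frac{1}{-54961 + \frac{12869}{4765263}} = \frac{1}{- \frac{261903606874}{4765263}} = - \frac{4765263}{261903606874}$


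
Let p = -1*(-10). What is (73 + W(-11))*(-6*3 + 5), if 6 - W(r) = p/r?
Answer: -11427/11 ≈ -1038.8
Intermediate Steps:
p = 10
W(r) = 6 - 10/r
(73 + W(-11))*(-6*3 + 5) = (73 + (6 - 10/(-11)))*(-6*3 + 5) = (73 + (6 - 10*(-1/11)))*(-18 + 5) = (73 + (6 + 10/11))*(-13) = (73 + 76/11)*(-13) = (879/11)*(-13) = -11427/11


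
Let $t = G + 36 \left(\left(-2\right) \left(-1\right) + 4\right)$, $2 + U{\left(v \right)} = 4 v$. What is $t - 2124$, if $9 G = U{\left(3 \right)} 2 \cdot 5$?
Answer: $- \frac{17072}{9} \approx -1896.9$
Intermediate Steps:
$U{\left(v \right)} = -2 + 4 v$
$G = \frac{100}{9}$ ($G = \frac{\left(-2 + 4 \cdot 3\right) 2 \cdot 5}{9} = \frac{\left(-2 + 12\right) 2 \cdot 5}{9} = \frac{10 \cdot 2 \cdot 5}{9} = \frac{20 \cdot 5}{9} = \frac{1}{9} \cdot 100 = \frac{100}{9} \approx 11.111$)
$t = \frac{2044}{9}$ ($t = \frac{100}{9} + 36 \left(\left(-2\right) \left(-1\right) + 4\right) = \frac{100}{9} + 36 \left(2 + 4\right) = \frac{100}{9} + 36 \cdot 6 = \frac{100}{9} + 216 = \frac{2044}{9} \approx 227.11$)
$t - 2124 = \frac{2044}{9} - 2124 = - \frac{17072}{9}$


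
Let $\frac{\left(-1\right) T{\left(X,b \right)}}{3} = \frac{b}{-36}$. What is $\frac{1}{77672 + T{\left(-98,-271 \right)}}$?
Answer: $\frac{12}{931793} \approx 1.2878 \cdot 10^{-5}$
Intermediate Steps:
$T{\left(X,b \right)} = \frac{b}{12}$ ($T{\left(X,b \right)} = - 3 \frac{b}{-36} = - 3 b \left(- \frac{1}{36}\right) = - 3 \left(- \frac{b}{36}\right) = \frac{b}{12}$)
$\frac{1}{77672 + T{\left(-98,-271 \right)}} = \frac{1}{77672 + \frac{1}{12} \left(-271\right)} = \frac{1}{77672 - \frac{271}{12}} = \frac{1}{\frac{931793}{12}} = \frac{12}{931793}$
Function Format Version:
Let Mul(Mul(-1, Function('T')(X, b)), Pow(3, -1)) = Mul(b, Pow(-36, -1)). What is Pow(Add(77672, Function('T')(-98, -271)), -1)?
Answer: Rational(12, 931793) ≈ 1.2878e-5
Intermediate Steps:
Function('T')(X, b) = Mul(Rational(1, 12), b) (Function('T')(X, b) = Mul(-3, Mul(b, Pow(-36, -1))) = Mul(-3, Mul(b, Rational(-1, 36))) = Mul(-3, Mul(Rational(-1, 36), b)) = Mul(Rational(1, 12), b))
Pow(Add(77672, Function('T')(-98, -271)), -1) = Pow(Add(77672, Mul(Rational(1, 12), -271)), -1) = Pow(Add(77672, Rational(-271, 12)), -1) = Pow(Rational(931793, 12), -1) = Rational(12, 931793)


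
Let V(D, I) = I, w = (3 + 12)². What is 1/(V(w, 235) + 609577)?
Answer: 1/609812 ≈ 1.6398e-6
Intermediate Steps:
w = 225 (w = 15² = 225)
1/(V(w, 235) + 609577) = 1/(235 + 609577) = 1/609812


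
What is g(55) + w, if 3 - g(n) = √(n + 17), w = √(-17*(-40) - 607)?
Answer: 3 + √73 - 6*√2 ≈ 3.0587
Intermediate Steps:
w = √73 (w = √(680 - 607) = √73 ≈ 8.5440)
g(n) = 3 - √(17 + n) (g(n) = 3 - √(n + 17) = 3 - √(17 + n))
g(55) + w = (3 - √(17 + 55)) + √73 = (3 - √72) + √73 = (3 - 6*√2) + √73 = 3 + √73 - 6*√2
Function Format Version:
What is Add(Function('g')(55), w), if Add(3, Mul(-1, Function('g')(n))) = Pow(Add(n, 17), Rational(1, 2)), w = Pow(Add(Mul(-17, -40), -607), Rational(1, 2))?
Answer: Add(3, Pow(73, Rational(1, 2)), Mul(-6, Pow(2, Rational(1, 2)))) ≈ 3.0587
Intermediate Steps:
w = Pow(73, Rational(1, 2)) (w = Pow(Add(680, -607), Rational(1, 2)) = Pow(73, Rational(1, 2)) ≈ 8.5440)
Function('g')(n) = Add(3, Mul(-1, Pow(Add(17, n), Rational(1, 2)))) (Function('g')(n) = Add(3, Mul(-1, Pow(Add(n, 17), Rational(1, 2)))) = Add(3, Mul(-1, Pow(Add(17, n), Rational(1, 2)))))
Add(Function('g')(55), w) = Add(Add(3, Mul(-1, Pow(Add(17, 55), Rational(1, 2)))), Pow(73, Rational(1, 2))) = Add(Add(3, Mul(-1, Pow(72, Rational(1, 2)))), Pow(73, Rational(1, 2))) = Add(Add(3, Mul(-1, Mul(6, Pow(2, Rational(1, 2))))), Pow(73, Rational(1, 2))) = Add(Add(3, Mul(-6, Pow(2, Rational(1, 2)))), Pow(73, Rational(1, 2))) = Add(3, Pow(73, Rational(1, 2)), Mul(-6, Pow(2, Rational(1, 2))))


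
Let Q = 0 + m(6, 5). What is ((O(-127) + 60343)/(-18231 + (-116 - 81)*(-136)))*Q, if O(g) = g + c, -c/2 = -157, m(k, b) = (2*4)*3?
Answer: 1452720/8561 ≈ 169.69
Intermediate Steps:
m(k, b) = 24 (m(k, b) = 8*3 = 24)
c = 314 (c = -2*(-157) = 314)
O(g) = 314 + g (O(g) = g + 314 = 314 + g)
Q = 24 (Q = 0 + 24 = 24)
((O(-127) + 60343)/(-18231 + (-116 - 81)*(-136)))*Q = (((314 - 127) + 60343)/(-18231 + (-116 - 81)*(-136)))*24 = ((187 + 60343)/(-18231 - 197*(-136)))*24 = (60530/(-18231 + 26792))*24 = (60530/8561)*24 = 1452720/8561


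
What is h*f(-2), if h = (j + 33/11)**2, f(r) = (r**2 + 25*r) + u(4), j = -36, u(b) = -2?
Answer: -52272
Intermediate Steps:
f(r) = -2 + r**2 + 25*r (f(r) = (r**2 + 25*r) - 2 = -2 + r**2 + 25*r)
h = 1089 (h = (-36 + 33/11)**2 = (-36 + 33*(1/11))**2 = (-36 + 3)**2 = (-33)**2 = 1089)
h*f(-2) = 1089*(-2 + (-2)**2 + 25*(-2)) = 1089*(-2 + 4 - 50) = 1089*(-48) = -52272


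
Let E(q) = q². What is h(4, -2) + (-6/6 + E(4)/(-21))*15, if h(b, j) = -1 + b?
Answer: -164/7 ≈ -23.429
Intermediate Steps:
h(4, -2) + (-6/6 + E(4)/(-21))*15 = (-1 + 4) + (-6/6 + 4²/(-21))*15 = 3 + (-6*⅙ + 16*(-1/21))*15 = 3 + (-1 - 16/21)*15 = 3 - 37/21*15 = 3 - 185/7 = -164/7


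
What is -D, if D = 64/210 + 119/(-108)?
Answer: 3013/3780 ≈ 0.79709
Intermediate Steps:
D = -3013/3780 (D = 64*(1/210) + 119*(-1/108) = 32/105 - 119/108 = -3013/3780 ≈ -0.79709)
-D = -1*(-3013/3780) = 3013/3780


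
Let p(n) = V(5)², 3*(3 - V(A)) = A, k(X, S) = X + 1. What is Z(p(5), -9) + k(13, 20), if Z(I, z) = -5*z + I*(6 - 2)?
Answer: 595/9 ≈ 66.111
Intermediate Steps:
k(X, S) = 1 + X
V(A) = 3 - A/3
p(n) = 16/9 (p(n) = (3 - ⅓*5)² = (3 - 5/3)² = (4/3)² = 16/9)
Z(I, z) = -5*z + 4*I (Z(I, z) = -5*z + I*4 = -5*z + 4*I)
Z(p(5), -9) + k(13, 20) = (-5*(-9) + 4*(16/9)) + (1 + 13) = (45 + 64/9) + 14 = 469/9 + 14 = 595/9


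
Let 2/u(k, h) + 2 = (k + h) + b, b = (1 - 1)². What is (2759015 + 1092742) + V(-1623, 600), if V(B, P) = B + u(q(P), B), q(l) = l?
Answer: 3946387348/1025 ≈ 3.8501e+6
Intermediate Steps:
b = 0 (b = 0² = 0)
u(k, h) = 2/(-2 + h + k) (u(k, h) = 2/(-2 + ((k + h) + 0)) = 2/(-2 + ((h + k) + 0)) = 2/(-2 + (h + k)) = 2/(-2 + h + k))
V(B, P) = B + 2/(-2 + B + P)
(2759015 + 1092742) + V(-1623, 600) = (2759015 + 1092742) + (2 - 1623*(-2 - 1623 + 600))/(-2 - 1623 + 600) = 3851757 + (2 - 1623*(-1025))/(-1025) = 3851757 - (2 + 1663575)/1025 = 3851757 - 1/1025*1663577 = 3851757 - 1663577/1025 = 3946387348/1025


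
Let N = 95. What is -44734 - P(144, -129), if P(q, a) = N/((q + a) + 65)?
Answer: -715763/16 ≈ -44735.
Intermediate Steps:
P(q, a) = 95/(65 + a + q) (P(q, a) = 95/((q + a) + 65) = 95/((a + q) + 65) = 95/(65 + a + q))
-44734 - P(144, -129) = -44734 - 95/(65 - 129 + 144) = -44734 - 95/80 = -44734 - 1*19/16 = -44734 - 19/16 = -715763/16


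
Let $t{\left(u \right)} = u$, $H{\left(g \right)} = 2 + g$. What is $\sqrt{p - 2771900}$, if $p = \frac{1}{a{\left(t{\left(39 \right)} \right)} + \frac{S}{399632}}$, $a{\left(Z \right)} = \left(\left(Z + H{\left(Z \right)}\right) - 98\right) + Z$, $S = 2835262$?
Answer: $\frac{2 i \sqrt{21838677151761903057}}{5613767} \approx 1664.9 i$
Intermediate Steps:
$a{\left(Z \right)} = -96 + 3 Z$ ($a{\left(Z \right)} = \left(\left(Z + \left(2 + Z\right)\right) - 98\right) + Z = \left(\left(2 + 2 Z\right) - 98\right) + Z = \left(-96 + 2 Z\right) + Z = -96 + 3 Z$)
$p = \frac{199816}{5613767}$ ($p = \frac{1}{\left(-96 + 3 \cdot 39\right) + \frac{2835262}{399632}} = \frac{1}{\left(-96 + 117\right) + 2835262 \cdot \frac{1}{399632}} = \frac{1}{21 + \frac{1417631}{199816}} = \frac{1}{\frac{5613767}{199816}} = \frac{199816}{5613767} \approx 0.035594$)
$\sqrt{p - 2771900} = \sqrt{\frac{199816}{5613767} - 2771900} = \sqrt{- \frac{15560800547484}{5613767}} = \frac{2 i \sqrt{21838677151761903057}}{5613767}$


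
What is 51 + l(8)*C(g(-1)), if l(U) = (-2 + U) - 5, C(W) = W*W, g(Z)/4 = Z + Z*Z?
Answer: 51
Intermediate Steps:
g(Z) = 4*Z + 4*Z² (g(Z) = 4*(Z + Z*Z) = 4*(Z + Z²) = 4*Z + 4*Z²)
C(W) = W²
l(U) = -7 + U
51 + l(8)*C(g(-1)) = 51 + (-7 + 8)*(4*(-1)*(1 - 1))² = 51 + 1*(4*(-1)*0)² = 51 + 1*0² = 51 + 1*0 = 51 + 0 = 51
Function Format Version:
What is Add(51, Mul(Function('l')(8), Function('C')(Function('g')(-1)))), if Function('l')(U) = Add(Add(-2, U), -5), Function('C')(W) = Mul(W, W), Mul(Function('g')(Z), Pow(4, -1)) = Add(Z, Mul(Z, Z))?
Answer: 51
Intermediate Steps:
Function('g')(Z) = Add(Mul(4, Z), Mul(4, Pow(Z, 2))) (Function('g')(Z) = Mul(4, Add(Z, Mul(Z, Z))) = Mul(4, Add(Z, Pow(Z, 2))) = Add(Mul(4, Z), Mul(4, Pow(Z, 2))))
Function('C')(W) = Pow(W, 2)
Function('l')(U) = Add(-7, U)
Add(51, Mul(Function('l')(8), Function('C')(Function('g')(-1)))) = Add(51, Mul(Add(-7, 8), Pow(Mul(4, -1, Add(1, -1)), 2))) = Add(51, Mul(1, Pow(Mul(4, -1, 0), 2))) = Add(51, Mul(1, Pow(0, 2))) = Add(51, Mul(1, 0)) = Add(51, 0) = 51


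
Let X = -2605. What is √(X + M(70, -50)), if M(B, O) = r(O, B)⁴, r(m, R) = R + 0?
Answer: √24007395 ≈ 4899.7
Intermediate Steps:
r(m, R) = R
M(B, O) = B⁴
√(X + M(70, -50)) = √(-2605 + 70⁴) = √(-2605 + 24010000) = √24007395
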